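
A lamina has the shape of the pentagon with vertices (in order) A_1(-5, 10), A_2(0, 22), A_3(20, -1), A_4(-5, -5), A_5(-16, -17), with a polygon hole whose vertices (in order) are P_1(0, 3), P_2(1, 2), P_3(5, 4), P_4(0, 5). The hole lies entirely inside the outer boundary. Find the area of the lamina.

439.5

Outer boundary:
Σ = (-110) + (-440) + (-105) + (5) + (-245) = -895
Area = |Σ|/2 = 447.5.
Hole:
Σ = (-3) + (-6) + (25) + (0) = 16
Area = |Σ|/2 = 8.
Net area = 447.5 − 8 = 439.5.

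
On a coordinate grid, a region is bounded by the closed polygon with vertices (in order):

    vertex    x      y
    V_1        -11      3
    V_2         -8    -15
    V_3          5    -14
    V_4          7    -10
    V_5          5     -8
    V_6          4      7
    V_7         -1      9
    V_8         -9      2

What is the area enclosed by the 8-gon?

Apply the shoelace (surveyor's) formula: 2A = Σ (x_i·y_{i+1} − x_{i+1}·y_i), indices taken mod 8.
Cross-terms: 189, 187, 48, -6, 67, 43, 79, -5  ⇒  Σ = 602
Area = |Σ|/2 = 301.

301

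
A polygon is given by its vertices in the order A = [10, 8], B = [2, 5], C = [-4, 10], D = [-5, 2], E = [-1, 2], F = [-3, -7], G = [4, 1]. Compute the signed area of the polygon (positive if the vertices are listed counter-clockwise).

Apply the shoelace formula: 2A = Σ (x_i·y_{i+1} − x_{i+1}·y_i), indices taken mod 7.
Σ = (34) + (40) + (42) + (-8) + (13) + (25) + (22) = 168
Signed area = Σ/2 = 84 (positive ⇒ counter-clockwise traversal).

84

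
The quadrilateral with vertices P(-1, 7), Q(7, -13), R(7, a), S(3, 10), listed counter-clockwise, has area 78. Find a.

0

Write out the shoelace sum; only the two edges meeting at R involve a:
2·Area = [(7·a − 7·(-13)) + (7·10 − 3·a)] + -5
       = 4·a + 156 = 156
⇒ a = 0.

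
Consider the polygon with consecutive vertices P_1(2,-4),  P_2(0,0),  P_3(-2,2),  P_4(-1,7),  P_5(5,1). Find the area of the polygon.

35

Apply the shoelace (surveyor's) formula: 2A = Σ (x_i·y_{i+1} − x_{i+1}·y_i), indices taken mod 5.
Cross-terms: 0, 0, -12, -36, -22  ⇒  Σ = -70
Area = |Σ|/2 = 35.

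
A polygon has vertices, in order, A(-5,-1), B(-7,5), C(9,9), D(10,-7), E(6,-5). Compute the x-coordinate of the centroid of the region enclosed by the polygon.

483/166

Apply the shoelace formula. First the cross-terms c_i = x_i·y_{i+1} − x_{i+1}·y_i:
  -32, -108, -153, -8, -31  ⇒  2A = -332, A = -166.
Then Σ (x_i + x_{i+1})·c_i = -2898, so x̄ = -2898 / (6·(-166)) = 483/166.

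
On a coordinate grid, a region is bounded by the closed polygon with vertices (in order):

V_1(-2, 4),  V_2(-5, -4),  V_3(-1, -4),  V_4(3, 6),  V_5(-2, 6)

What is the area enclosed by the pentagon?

Cross-terms: 28, 16, 6, 30, 4  ⇒  Σ = 84
Area = |Σ|/2 = 42.

42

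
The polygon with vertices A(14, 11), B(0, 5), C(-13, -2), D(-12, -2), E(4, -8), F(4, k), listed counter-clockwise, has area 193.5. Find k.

Write out the shoelace sum; only the two edges meeting at F involve k:
2·Area = [(4·k − 4·(-8)) + (4·11 − 14·k)] + 241
       = -10·k + 317 = 387
⇒ k = -7.

-7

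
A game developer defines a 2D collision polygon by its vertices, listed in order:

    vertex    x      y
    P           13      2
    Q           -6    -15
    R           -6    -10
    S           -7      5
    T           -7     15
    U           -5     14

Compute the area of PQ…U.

Apply the shoelace formula: 2A = Σ (x_i·y_{i+1} − x_{i+1}·y_i), indices taken mod 6.
P→Q: (13)(-15) − (-6)(2) = -183
Q→R: (-6)(-10) − (-6)(-15) = -30
R→S: (-6)(5) − (-7)(-10) = -100
S→T: (-7)(15) − (-7)(5) = -70
T→U: (-7)(14) − (-5)(15) = -23
U→P: (-5)(2) − (13)(14) = -192
Σ = -598
Area = |Σ|/2 = 299.

299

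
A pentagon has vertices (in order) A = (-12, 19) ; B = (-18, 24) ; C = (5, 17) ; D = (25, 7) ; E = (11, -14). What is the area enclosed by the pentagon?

574

Σ = (54) + (-426) + (-390) + (-427) + (41) = -1148
Area = |Σ|/2 = 574.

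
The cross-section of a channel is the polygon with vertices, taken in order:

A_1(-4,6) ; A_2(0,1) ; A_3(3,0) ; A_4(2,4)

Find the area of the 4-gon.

Σ = (-4) + (-3) + (12) + (28) = 33
Area = |Σ|/2 = 16.5.

16.5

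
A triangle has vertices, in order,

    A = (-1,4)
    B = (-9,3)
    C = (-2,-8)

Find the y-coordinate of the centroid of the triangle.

Apply the shoelace (surveyor's) formula. First the cross-terms c_i = x_i·y_{i+1} − x_{i+1}·y_i:
  33, 78, -16  ⇒  2A = 95, A = 47.5.
Then Σ (y_i + y_{i+1})·c_i = -95, so ȳ = -95 / (6·47.5) = -1/3.

-1/3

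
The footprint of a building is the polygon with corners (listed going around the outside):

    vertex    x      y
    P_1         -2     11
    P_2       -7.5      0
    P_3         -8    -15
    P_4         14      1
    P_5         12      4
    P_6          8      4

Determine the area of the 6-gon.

276.5

Apply the surveyor's formula: 2A = Σ (x_i·y_{i+1} − x_{i+1}·y_i), indices taken mod 6.
Σ = (82.5) + (112.5) + (202) + (44) + (16) + (96) = 553
Area = |Σ|/2 = 276.5.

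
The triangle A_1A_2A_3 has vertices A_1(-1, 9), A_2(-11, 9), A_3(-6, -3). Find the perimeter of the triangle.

|A_1A_2| = √((-10)² + (0)²) = √100 = 10
|A_2A_3| = √((5)² + (-12)²) = √169 = 13
|A_3A_1| = √((5)² + (12)²) = √169 = 13
Perimeter = 10 + 13 + 13 = 36.

36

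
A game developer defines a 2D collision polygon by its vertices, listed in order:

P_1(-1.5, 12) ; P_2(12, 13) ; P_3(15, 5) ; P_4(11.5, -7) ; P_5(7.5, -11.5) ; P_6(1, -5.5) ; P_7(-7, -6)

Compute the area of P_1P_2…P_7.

354

Apply the surveyor's formula: 2A = Σ (x_i·y_{i+1} − x_{i+1}·y_i), indices taken mod 7.
Σ = (-163.5) + (-135) + (-162.5) + (-79.75) + (-29.75) + (-44.5) + (-93) = -708
Area = |Σ|/2 = 354.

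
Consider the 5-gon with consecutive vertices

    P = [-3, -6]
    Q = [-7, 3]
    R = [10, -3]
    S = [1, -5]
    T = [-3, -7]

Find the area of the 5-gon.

Apply Gauss's area formula: 2A = Σ (x_i·y_{i+1} − x_{i+1}·y_i), indices taken mod 5.
Cross-terms: -51, -9, -47, -22, -3  ⇒  Σ = -132
Area = |Σ|/2 = 66.

66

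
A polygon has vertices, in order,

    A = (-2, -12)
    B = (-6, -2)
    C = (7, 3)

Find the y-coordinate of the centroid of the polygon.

-11/3

Apply the shoelace (surveyor's) formula. First the cross-terms c_i = x_i·y_{i+1} − x_{i+1}·y_i:
  -68, -4, -78  ⇒  2A = -150, A = -75.
Then Σ (y_i + y_{i+1})·c_i = 1650, so ȳ = 1650 / (6·(-75)) = -11/3.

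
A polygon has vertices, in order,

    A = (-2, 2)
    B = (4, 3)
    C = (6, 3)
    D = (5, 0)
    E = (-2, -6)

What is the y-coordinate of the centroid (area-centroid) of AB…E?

-31/81

Apply the surveyor's formula. First the cross-terms c_i = x_i·y_{i+1} − x_{i+1}·y_i:
  -14, -6, -15, -30, -16  ⇒  2A = -81, A = -40.5.
Then Σ (y_i + y_{i+1})·c_i = 93, so ȳ = 93 / (6·(-40.5)) = -31/81.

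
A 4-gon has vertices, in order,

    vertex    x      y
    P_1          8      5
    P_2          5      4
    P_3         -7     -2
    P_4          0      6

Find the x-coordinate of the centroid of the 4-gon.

Apply the surveyor's formula. First the cross-terms c_i = x_i·y_{i+1} − x_{i+1}·y_i:
  7, 18, -42, -48  ⇒  2A = -65, A = -32.5.
Then Σ (x_i + x_{i+1})·c_i = -35, so x̄ = -35 / (6·(-32.5)) = 7/39.

7/39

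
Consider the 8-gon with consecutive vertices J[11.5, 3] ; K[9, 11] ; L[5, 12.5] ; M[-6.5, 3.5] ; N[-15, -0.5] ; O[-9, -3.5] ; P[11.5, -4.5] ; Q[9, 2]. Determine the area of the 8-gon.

253.875

Apply the shoelace (surveyor's) formula: 2A = Σ (x_i·y_{i+1} − x_{i+1}·y_i), indices taken mod 8.
Cross-terms: 99.5, 57.5, 98.75, 55.75, 48, 80.75, 63.5, 4  ⇒  Σ = 507.75
Area = |Σ|/2 = 253.875.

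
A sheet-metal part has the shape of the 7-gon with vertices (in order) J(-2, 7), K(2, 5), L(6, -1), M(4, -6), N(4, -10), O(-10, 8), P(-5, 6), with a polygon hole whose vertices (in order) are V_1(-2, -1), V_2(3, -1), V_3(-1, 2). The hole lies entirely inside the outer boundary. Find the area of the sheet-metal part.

100

Outer boundary:
J→K: (-2)(5) − (2)(7) = -24
K→L: (2)(-1) − (6)(5) = -32
L→M: (6)(-6) − (4)(-1) = -32
M→N: (4)(-10) − (4)(-6) = -16
N→O: (4)(8) − (-10)(-10) = -68
O→P: (-10)(6) − (-5)(8) = -20
P→J: (-5)(7) − (-2)(6) = -23
Σ = -215
Area = |Σ|/2 = 107.5.
Hole:
Σ = (5) + (5) + (5) = 15
Area = |Σ|/2 = 7.5.
Net area = 107.5 − 7.5 = 100.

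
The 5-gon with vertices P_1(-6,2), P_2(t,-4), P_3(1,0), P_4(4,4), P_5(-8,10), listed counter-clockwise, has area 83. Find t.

The doubled signed area Σ (x_i y_{i+1} − x_{i+1} y_i) is linear in t.
With t=0 it equals 148; the coefficient of t is -2 (from the two edges through P_2).
So -2·t + 148 = 2·83 = 166 ⇒ t = -9.

-9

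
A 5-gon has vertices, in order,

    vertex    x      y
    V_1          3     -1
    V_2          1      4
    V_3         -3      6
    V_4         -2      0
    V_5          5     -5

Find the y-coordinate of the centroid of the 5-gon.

181/189

Apply the shoelace (surveyor's) formula. First the cross-terms c_i = x_i·y_{i+1} − x_{i+1}·y_i:
  13, 18, 12, 10, 10  ⇒  2A = 63, A = 31.5.
Then Σ (y_i + y_{i+1})·c_i = 181, so ȳ = 181 / (6·31.5) = 181/189.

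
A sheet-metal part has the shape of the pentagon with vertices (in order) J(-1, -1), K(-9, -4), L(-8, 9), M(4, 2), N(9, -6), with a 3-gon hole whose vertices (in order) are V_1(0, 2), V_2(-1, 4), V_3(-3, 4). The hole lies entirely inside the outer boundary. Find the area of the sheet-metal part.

111.5

Outer boundary:
Apply Gauss's area formula: 2A = Σ (x_i·y_{i+1} − x_{i+1}·y_i), indices taken mod 5.
Σ = (-5) + (-113) + (-52) + (-42) + (-15) = -227
Area = |Σ|/2 = 113.5.
Hole:
Cross-terms: 2, 8, -6  ⇒  Σ = 4
Area = |Σ|/2 = 2.
Net area = 113.5 − 2 = 111.5.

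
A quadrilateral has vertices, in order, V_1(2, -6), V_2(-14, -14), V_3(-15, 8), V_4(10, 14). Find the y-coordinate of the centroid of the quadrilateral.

104/87

Apply Gauss's area formula. First the cross-terms c_i = x_i·y_{i+1} − x_{i+1}·y_i:
  -112, -322, -290, -88  ⇒  2A = -812, A = -406.
Then Σ (y_i + y_{i+1})·c_i = -2912, so ȳ = -2912 / (6·(-406)) = 104/87.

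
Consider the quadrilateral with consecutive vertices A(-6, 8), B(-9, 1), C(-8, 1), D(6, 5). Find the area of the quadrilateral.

48.5

Apply the shoelace (surveyor's) formula: 2A = Σ (x_i·y_{i+1} − x_{i+1}·y_i), indices taken mod 4.
Σ = (66) + (-1) + (-46) + (78) = 97
Area = |Σ|/2 = 48.5.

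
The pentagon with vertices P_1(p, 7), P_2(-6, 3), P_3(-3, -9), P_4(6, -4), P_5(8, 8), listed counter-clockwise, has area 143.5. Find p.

4

The doubled signed area Σ (x_i y_{i+1} − x_{i+1} y_i) is linear in p.
With p=0 it equals 307; the coefficient of p is -5 (from the two edges through P_1).
So -5·p + 307 = 2·143.5 = 287 ⇒ p = 4.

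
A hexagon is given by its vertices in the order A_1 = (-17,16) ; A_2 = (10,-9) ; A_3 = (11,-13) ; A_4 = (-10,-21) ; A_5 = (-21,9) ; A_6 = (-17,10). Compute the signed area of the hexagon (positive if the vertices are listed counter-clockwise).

Apply the shoelace formula: 2A = Σ (x_i·y_{i+1} − x_{i+1}·y_i), indices taken mod 6.
Σ = (-7) + (-31) + (-361) + (-531) + (-57) + (-102) = -1089
Signed area = Σ/2 = -544.5 (negative ⇒ clockwise traversal).

-544.5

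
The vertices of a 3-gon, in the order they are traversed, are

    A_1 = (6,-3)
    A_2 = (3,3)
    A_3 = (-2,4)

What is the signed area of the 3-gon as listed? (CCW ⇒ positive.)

13.5

Apply Gauss's area formula: 2A = Σ (x_i·y_{i+1} − x_{i+1}·y_i), indices taken mod 3.
Cross-terms: 27, 18, -18  ⇒  Σ = 27
Signed area = Σ/2 = 13.5 (positive ⇒ counter-clockwise traversal).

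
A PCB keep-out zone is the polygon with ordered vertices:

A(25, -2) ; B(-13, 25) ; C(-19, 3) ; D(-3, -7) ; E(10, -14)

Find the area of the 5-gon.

809.5

Apply the shoelace formula: 2A = Σ (x_i·y_{i+1} − x_{i+1}·y_i), indices taken mod 5.
A→B: (25)(25) − (-13)(-2) = 599
B→C: (-13)(3) − (-19)(25) = 436
C→D: (-19)(-7) − (-3)(3) = 142
D→E: (-3)(-14) − (10)(-7) = 112
E→A: (10)(-2) − (25)(-14) = 330
Σ = 1619
Area = |Σ|/2 = 809.5.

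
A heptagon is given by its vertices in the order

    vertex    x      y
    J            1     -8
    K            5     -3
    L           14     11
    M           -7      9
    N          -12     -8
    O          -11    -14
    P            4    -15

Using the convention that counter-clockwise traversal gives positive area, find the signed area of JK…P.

392.5

Σ = (37) + (97) + (203) + (164) + (80) + (221) + (-17) = 785
Signed area = Σ/2 = 392.5 (positive ⇒ counter-clockwise traversal).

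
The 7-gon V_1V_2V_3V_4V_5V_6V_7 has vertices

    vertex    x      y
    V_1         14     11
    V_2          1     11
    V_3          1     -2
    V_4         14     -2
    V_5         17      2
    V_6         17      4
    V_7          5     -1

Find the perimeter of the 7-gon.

74

|V_1V_2| = √((-13)² + (0)²) = √169 = 13
|V_2V_3| = √((0)² + (-13)²) = √169 = 13
|V_3V_4| = √((13)² + (0)²) = √169 = 13
|V_4V_5| = √((3)² + (4)²) = √25 = 5
|V_5V_6| = √((0)² + (2)²) = √4 = 2
|V_6V_7| = √((-12)² + (-5)²) = √169 = 13
|V_7V_1| = √((9)² + (12)²) = √225 = 15
Perimeter = 13 + 13 + 13 + 5 + 2 + 13 + 15 = 74.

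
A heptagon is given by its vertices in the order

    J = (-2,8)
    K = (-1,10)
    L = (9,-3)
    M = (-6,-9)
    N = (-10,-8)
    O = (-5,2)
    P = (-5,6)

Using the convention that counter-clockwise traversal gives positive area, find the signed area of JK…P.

Apply the surveyor's formula: 2A = Σ (x_i·y_{i+1} − x_{i+1}·y_i), indices taken mod 7.
Cross-terms: -12, -87, -99, -42, -60, -20, -28  ⇒  Σ = -348
Signed area = Σ/2 = -174 (negative ⇒ clockwise traversal).

-174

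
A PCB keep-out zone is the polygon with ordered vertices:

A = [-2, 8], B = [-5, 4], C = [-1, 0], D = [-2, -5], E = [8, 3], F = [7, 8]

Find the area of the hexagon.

Apply the shoelace formula: 2A = Σ (x_i·y_{i+1} − x_{i+1}·y_i), indices taken mod 6.
A→B: (-2)(4) − (-5)(8) = 32
B→C: (-5)(0) − (-1)(4) = 4
C→D: (-1)(-5) − (-2)(0) = 5
D→E: (-2)(3) − (8)(-5) = 34
E→F: (8)(8) − (7)(3) = 43
F→A: (7)(8) − (-2)(8) = 72
Σ = 190
Area = |Σ|/2 = 95.

95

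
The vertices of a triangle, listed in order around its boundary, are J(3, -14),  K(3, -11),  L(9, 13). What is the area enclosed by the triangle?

9

Apply Gauss's area formula: 2A = Σ (x_i·y_{i+1} − x_{i+1}·y_i), indices taken mod 3.
Σ = (9) + (138) + (-165) = -18
Area = |Σ|/2 = 9.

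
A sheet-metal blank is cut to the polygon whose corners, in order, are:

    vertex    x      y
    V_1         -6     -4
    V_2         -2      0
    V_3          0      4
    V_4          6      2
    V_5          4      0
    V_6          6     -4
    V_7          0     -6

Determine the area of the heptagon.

V_1→V_2: (-6)(0) − (-2)(-4) = -8
V_2→V_3: (-2)(4) − (0)(0) = -8
V_3→V_4: (0)(2) − (6)(4) = -24
V_4→V_5: (6)(0) − (4)(2) = -8
V_5→V_6: (4)(-4) − (6)(0) = -16
V_6→V_7: (6)(-6) − (0)(-4) = -36
V_7→V_1: (0)(-4) − (-6)(-6) = -36
Σ = -136
Area = |Σ|/2 = 68.

68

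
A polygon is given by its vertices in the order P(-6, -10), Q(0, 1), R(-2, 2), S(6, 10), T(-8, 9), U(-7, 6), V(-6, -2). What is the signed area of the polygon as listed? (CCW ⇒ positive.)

Apply Gauss's area formula: 2A = Σ (x_i·y_{i+1} − x_{i+1}·y_i), indices taken mod 7.
Σ = (-6) + (2) + (-32) + (134) + (15) + (50) + (48) = 211
Signed area = Σ/2 = 105.5 (positive ⇒ counter-clockwise traversal).

105.5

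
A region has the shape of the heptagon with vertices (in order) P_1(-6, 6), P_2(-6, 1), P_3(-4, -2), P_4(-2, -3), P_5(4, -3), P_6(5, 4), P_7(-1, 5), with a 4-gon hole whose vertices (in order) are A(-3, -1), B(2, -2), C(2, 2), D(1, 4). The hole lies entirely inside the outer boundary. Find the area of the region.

Outer boundary:
Σ = (30) + (16) + (8) + (18) + (31) + (29) + (24) = 156
Area = |Σ|/2 = 78.
Hole:
Apply the shoelace formula: 2A = Σ (x_i·y_{i+1} − x_{i+1}·y_i), indices taken mod 4.
A→B: (-3)(-2) − (2)(-1) = 8
B→C: (2)(2) − (2)(-2) = 8
C→D: (2)(4) − (1)(2) = 6
D→A: (1)(-1) − (-3)(4) = 11
Σ = 33
Area = |Σ|/2 = 16.5.
Net area = 78 − 16.5 = 61.5.

61.5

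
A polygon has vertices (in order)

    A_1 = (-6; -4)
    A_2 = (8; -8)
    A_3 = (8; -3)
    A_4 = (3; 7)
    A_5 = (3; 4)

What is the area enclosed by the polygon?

94

Apply the surveyor's formula: 2A = Σ (x_i·y_{i+1} − x_{i+1}·y_i), indices taken mod 5.
Σ = (80) + (40) + (65) + (-9) + (12) = 188
Area = |Σ|/2 = 94.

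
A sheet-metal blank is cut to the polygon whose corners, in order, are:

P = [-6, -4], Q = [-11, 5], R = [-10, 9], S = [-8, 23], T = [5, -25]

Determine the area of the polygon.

183

Σ = (-74) + (-49) + (-158) + (85) + (-170) = -366
Area = |Σ|/2 = 183.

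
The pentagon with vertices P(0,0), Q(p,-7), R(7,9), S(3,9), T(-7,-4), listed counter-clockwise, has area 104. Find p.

8

Write out the shoelace sum; only the two edges meeting at Q involve p:
2·Area = [(0·(-7) − p·0) + (p·9 − 7·(-7))] + 87
       = 9·p + 136 = 208
⇒ p = 8.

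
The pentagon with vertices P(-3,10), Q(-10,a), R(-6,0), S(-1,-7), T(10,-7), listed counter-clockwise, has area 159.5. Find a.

7

Write out the shoelace sum; only the two edges meeting at Q involve a:
2·Area = [((-3)·a − (-10)·10) + ((-10)·0 − (-6)·a)] + 198
       = 3·a + 298 = 319
⇒ a = 7.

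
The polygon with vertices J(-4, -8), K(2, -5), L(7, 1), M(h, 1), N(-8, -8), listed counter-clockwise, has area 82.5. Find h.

Write out the shoelace sum; only the two edges meeting at M involve h:
2·Area = [(7·1 − h·1) + (h·(-8) − (-8)·1)] + 105
       = -9·h + 120 = 165
⇒ h = -5.

-5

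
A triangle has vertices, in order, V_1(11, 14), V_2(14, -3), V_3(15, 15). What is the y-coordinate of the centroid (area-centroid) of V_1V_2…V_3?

26/3

Apply the surveyor's formula. First the cross-terms c_i = x_i·y_{i+1} − x_{i+1}·y_i:
  -229, 255, 45  ⇒  2A = 71, A = 35.5.
Then Σ (y_i + y_{i+1})·c_i = 1846, so ȳ = 1846 / (6·35.5) = 26/3.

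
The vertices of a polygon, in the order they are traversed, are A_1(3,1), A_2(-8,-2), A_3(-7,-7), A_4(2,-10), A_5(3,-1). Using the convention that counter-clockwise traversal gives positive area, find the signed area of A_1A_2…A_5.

Apply the surveyor's formula: 2A = Σ (x_i·y_{i+1} − x_{i+1}·y_i), indices taken mod 5.
Cross-terms: 2, 42, 84, 28, 6  ⇒  Σ = 162
Signed area = Σ/2 = 81 (positive ⇒ counter-clockwise traversal).

81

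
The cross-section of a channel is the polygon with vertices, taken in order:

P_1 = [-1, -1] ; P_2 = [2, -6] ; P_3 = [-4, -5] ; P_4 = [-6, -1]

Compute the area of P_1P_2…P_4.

Apply the shoelace (surveyor's) formula: 2A = Σ (x_i·y_{i+1} − x_{i+1}·y_i), indices taken mod 4.
Cross-terms: 8, -34, -26, 5  ⇒  Σ = -47
Area = |Σ|/2 = 23.5.

23.5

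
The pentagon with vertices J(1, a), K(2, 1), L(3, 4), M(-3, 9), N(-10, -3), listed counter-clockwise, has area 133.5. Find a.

Write out the shoelace sum; only the two edges meeting at J involve a:
2·Area = [((-10)·a − 1·(-3)) + (1·1 − 2·a)] + 143
       = -12·a + 147 = 267
⇒ a = -10.

-10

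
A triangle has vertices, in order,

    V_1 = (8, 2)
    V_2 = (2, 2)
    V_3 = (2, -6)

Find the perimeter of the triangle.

24

|V_1V_2| = √((-6)² + (0)²) = √36 = 6
|V_2V_3| = √((0)² + (-8)²) = √64 = 8
|V_3V_1| = √((6)² + (8)²) = √100 = 10
Perimeter = 6 + 8 + 10 = 24.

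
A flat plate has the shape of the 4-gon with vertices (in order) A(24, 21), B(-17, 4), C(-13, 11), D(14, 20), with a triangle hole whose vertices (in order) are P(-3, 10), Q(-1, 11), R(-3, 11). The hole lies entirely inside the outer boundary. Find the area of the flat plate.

Outer boundary:
Apply the shoelace (surveyor's) formula: 2A = Σ (x_i·y_{i+1} − x_{i+1}·y_i), indices taken mod 4.
Σ = (453) + (-135) + (-414) + (-186) = -282
Area = |Σ|/2 = 141.
Hole:
Σ = (-23) + (22) + (3) = 2
Area = |Σ|/2 = 1.
Net area = 141 − 1 = 140.

140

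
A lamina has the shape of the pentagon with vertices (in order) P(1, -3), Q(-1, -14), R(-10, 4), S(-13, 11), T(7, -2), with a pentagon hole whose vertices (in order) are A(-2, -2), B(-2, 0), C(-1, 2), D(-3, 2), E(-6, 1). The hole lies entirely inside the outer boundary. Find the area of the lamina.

Outer boundary:
Cross-terms: -17, -144, -58, -51, -19  ⇒  Σ = -289
Area = |Σ|/2 = 144.5.
Hole:
Σ = (-4) + (-4) + (4) + (9) + (14) = 19
Area = |Σ|/2 = 9.5.
Net area = 144.5 − 9.5 = 135.

135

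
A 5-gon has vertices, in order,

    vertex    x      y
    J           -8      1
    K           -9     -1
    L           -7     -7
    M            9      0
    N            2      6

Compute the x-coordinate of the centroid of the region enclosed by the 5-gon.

Apply Gauss's area formula. First the cross-terms c_i = x_i·y_{i+1} − x_{i+1}·y_i:
  17, 56, 63, 54, 50  ⇒  2A = 240, A = 120.
Then Σ (x_i + x_{i+1})·c_i = -765, so x̄ = -765 / (6·120) = -1.0625.

-1.0625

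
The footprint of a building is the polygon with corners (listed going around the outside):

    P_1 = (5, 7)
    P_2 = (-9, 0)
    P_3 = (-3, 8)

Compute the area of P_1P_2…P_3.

Apply the shoelace formula: 2A = Σ (x_i·y_{i+1} − x_{i+1}·y_i), indices taken mod 3.
P_1→P_2: (5)(0) − (-9)(7) = 63
P_2→P_3: (-9)(8) − (-3)(0) = -72
P_3→P_1: (-3)(7) − (5)(8) = -61
Σ = -70
Area = |Σ|/2 = 35.

35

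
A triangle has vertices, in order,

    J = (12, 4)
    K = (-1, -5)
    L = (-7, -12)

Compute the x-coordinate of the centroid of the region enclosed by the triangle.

4/3

Apply the shoelace (surveyor's) formula. First the cross-terms c_i = x_i·y_{i+1} − x_{i+1}·y_i:
  -56, -23, 116  ⇒  2A = 37, A = 18.5.
Then Σ (x_i + x_{i+1})·c_i = 148, so x̄ = 148 / (6·18.5) = 4/3.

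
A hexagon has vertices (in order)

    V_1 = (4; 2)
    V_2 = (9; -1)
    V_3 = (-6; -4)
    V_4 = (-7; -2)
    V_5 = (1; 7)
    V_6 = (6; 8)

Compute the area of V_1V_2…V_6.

Apply the shoelace formula: 2A = Σ (x_i·y_{i+1} − x_{i+1}·y_i), indices taken mod 6.
Σ = (-22) + (-42) + (-16) + (-47) + (-34) + (-20) = -181
Area = |Σ|/2 = 90.5.

90.5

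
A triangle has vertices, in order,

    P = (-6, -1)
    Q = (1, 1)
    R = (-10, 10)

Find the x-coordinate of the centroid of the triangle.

Apply Gauss's area formula. First the cross-terms c_i = x_i·y_{i+1} − x_{i+1}·y_i:
  -5, 20, 70  ⇒  2A = 85, A = 42.5.
Then Σ (x_i + x_{i+1})·c_i = -1275, so x̄ = -1275 / (6·42.5) = -5.

-5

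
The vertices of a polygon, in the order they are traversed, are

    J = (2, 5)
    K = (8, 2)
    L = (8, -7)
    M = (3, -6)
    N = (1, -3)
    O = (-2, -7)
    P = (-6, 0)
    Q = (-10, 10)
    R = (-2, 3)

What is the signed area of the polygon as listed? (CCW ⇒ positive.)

-139.5

Apply Gauss's area formula: 2A = Σ (x_i·y_{i+1} − x_{i+1}·y_i), indices taken mod 9.
Σ = (-36) + (-72) + (-27) + (-3) + (-13) + (-42) + (-60) + (-10) + (-16) = -279
Signed area = Σ/2 = -139.5 (negative ⇒ clockwise traversal).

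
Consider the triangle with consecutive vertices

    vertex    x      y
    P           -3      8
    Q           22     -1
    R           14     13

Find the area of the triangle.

139

Cross-terms: -173, 300, 151  ⇒  Σ = 278
Area = |Σ|/2 = 139.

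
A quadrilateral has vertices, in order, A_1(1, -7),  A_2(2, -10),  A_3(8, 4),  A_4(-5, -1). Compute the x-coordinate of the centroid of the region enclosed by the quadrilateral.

Apply the shoelace formula. First the cross-terms c_i = x_i·y_{i+1} − x_{i+1}·y_i:
  4, 88, 12, 36  ⇒  2A = 140, A = 70.
Then Σ (x_i + x_{i+1})·c_i = 784, so x̄ = 784 / (6·70) = 28/15.

28/15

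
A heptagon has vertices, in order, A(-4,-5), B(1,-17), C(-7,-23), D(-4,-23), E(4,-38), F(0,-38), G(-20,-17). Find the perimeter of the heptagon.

96

|AB| = √((5)² + (-12)²) = √169 = 13
|BC| = √((-8)² + (-6)²) = √100 = 10
|CD| = √((3)² + (0)²) = √9 = 3
|DE| = √((8)² + (-15)²) = √289 = 17
|EF| = √((-4)² + (0)²) = √16 = 4
|FG| = √((-20)² + (21)²) = √841 = 29
|GA| = √((16)² + (12)²) = √400 = 20
Perimeter = 13 + 10 + 3 + 17 + 4 + 29 + 20 = 96.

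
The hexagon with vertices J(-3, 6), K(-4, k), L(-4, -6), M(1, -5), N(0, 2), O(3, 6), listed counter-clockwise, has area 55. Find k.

The doubled signed area Σ (x_i y_{i+1} − x_{i+1} y_i) is linear in k.
With k=0 it equals 106; the coefficient of k is 1 (from the two edges through K).
So 1·k + 106 = 2·55 = 110 ⇒ k = 4.

4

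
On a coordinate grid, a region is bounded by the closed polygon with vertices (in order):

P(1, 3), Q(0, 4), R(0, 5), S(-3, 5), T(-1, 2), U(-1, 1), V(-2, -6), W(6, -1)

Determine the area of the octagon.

42

Apply the shoelace formula: 2A = Σ (x_i·y_{i+1} − x_{i+1}·y_i), indices taken mod 8.
Cross-terms: 4, 0, 15, -1, 1, 8, 38, 19  ⇒  Σ = 84
Area = |Σ|/2 = 42.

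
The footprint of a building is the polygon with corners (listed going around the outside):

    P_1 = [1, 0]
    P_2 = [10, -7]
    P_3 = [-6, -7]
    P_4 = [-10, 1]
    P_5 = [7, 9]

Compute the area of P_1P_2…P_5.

150.5

Apply Gauss's area formula: 2A = Σ (x_i·y_{i+1} − x_{i+1}·y_i), indices taken mod 5.
Σ = (-7) + (-112) + (-76) + (-97) + (-9) = -301
Area = |Σ|/2 = 150.5.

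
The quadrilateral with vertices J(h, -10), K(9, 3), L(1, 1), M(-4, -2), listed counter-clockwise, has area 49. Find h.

-8

Write out the shoelace sum; only the two edges meeting at J involve h:
2·Area = [((-4)·(-10) − h·(-2)) + (h·3 − 9·(-10))] + 8
       = 5·h + 138 = 98
⇒ h = -8.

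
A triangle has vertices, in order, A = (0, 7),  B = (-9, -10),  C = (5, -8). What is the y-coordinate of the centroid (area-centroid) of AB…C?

-11/3

Apply the shoelace formula. First the cross-terms c_i = x_i·y_{i+1} − x_{i+1}·y_i:
  63, 122, 35  ⇒  2A = 220, A = 110.
Then Σ (y_i + y_{i+1})·c_i = -2420, so ȳ = -2420 / (6·110) = -11/3.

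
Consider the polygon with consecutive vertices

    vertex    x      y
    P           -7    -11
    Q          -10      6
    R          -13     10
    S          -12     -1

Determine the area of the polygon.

42

Σ = (-152) + (-22) + (133) + (125) = 84
Area = |Σ|/2 = 42.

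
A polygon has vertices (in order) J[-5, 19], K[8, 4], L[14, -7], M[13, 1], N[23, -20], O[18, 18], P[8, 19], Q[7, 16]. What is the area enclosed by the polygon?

359

Apply Gauss's area formula: 2A = Σ (x_i·y_{i+1} − x_{i+1}·y_i), indices taken mod 8.
Σ = (-172) + (-112) + (105) + (-283) + (774) + (198) + (-5) + (213) = 718
Area = |Σ|/2 = 359.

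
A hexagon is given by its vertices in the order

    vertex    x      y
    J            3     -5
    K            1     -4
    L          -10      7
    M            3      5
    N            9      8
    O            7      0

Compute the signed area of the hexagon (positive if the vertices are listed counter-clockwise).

Apply the shoelace formula: 2A = Σ (x_i·y_{i+1} − x_{i+1}·y_i), indices taken mod 6.
Σ = (-7) + (-33) + (-71) + (-21) + (-56) + (-35) = -223
Signed area = Σ/2 = -111.5 (negative ⇒ clockwise traversal).

-111.5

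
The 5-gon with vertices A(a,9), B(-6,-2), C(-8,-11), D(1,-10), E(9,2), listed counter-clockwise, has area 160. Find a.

12

Write out the shoelace sum; only the two edges meeting at A involve a:
2·Area = [(9·9 − a·2) + (a·(-2) − (-6)·9)] + 233
       = -4·a + 368 = 320
⇒ a = 12.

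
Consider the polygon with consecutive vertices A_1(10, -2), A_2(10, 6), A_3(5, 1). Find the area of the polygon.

20

Apply Gauss's area formula: 2A = Σ (x_i·y_{i+1} − x_{i+1}·y_i), indices taken mod 3.
Σ = (80) + (-20) + (-20) = 40
Area = |Σ|/2 = 20.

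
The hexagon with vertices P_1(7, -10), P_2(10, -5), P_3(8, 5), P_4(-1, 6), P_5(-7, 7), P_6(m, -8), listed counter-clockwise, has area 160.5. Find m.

The doubled signed area Σ (x_i y_{i+1} − x_{i+1} y_i) is linear in m.
With m=0 it equals 355; the coefficient of m is -17 (from the two edges through P_6).
So -17·m + 355 = 2·160.5 = 321 ⇒ m = 2.

2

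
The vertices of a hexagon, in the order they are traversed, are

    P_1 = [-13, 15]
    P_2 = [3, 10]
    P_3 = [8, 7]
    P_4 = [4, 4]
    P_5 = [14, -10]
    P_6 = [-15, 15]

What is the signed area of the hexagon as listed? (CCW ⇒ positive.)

Apply Gauss's area formula: 2A = Σ (x_i·y_{i+1} − x_{i+1}·y_i), indices taken mod 6.
Σ = (-175) + (-59) + (4) + (-96) + (60) + (-30) = -296
Signed area = Σ/2 = -148 (negative ⇒ clockwise traversal).

-148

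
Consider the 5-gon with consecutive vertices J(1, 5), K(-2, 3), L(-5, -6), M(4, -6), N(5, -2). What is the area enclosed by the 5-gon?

Apply the shoelace formula: 2A = Σ (x_i·y_{i+1} − x_{i+1}·y_i), indices taken mod 5.
Σ = (13) + (27) + (54) + (22) + (27) = 143
Area = |Σ|/2 = 71.5.

71.5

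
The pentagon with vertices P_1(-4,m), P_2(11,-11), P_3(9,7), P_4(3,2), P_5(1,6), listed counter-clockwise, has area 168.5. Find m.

Write out the shoelace sum; only the two edges meeting at P_1 involve m:
2·Area = [(1·m − (-4)·6) + ((-4)·(-11) − 11·m)] + 189
       = -10·m + 257 = 337
⇒ m = -8.

-8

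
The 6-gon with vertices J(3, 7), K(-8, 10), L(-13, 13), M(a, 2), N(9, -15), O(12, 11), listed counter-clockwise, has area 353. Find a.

Write out the shoelace sum; only the two edges meeting at M involve a:
2·Area = [((-13)·2 − a·13) + (a·(-15) − 9·2)] + 442
       = -28·a + 398 = 706
⇒ a = -11.

-11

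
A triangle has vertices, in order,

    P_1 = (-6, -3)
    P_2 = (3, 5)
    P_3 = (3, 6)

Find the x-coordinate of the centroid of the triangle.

0

Apply Gauss's area formula. First the cross-terms c_i = x_i·y_{i+1} − x_{i+1}·y_i:
  -21, 3, 27  ⇒  2A = 9, A = 4.5.
Then Σ (x_i + x_{i+1})·c_i = 0, so x̄ = 0 / (6·4.5) = 0.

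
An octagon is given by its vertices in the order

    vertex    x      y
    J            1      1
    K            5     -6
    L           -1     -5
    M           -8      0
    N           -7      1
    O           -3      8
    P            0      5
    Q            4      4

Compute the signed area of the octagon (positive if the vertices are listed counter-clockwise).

Apply Gauss's area formula: 2A = Σ (x_i·y_{i+1} − x_{i+1}·y_i), indices taken mod 8.
Cross-terms: -11, -31, -40, -8, -53, -15, -20, 0  ⇒  Σ = -178
Signed area = Σ/2 = -89 (negative ⇒ clockwise traversal).

-89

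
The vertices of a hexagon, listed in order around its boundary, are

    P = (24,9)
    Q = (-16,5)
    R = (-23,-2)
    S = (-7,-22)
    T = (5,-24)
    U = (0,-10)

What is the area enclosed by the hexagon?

685.5

Apply Gauss's area formula: 2A = Σ (x_i·y_{i+1} − x_{i+1}·y_i), indices taken mod 6.
Cross-terms: 264, 147, 492, 278, -50, 240  ⇒  Σ = 1371
Area = |Σ|/2 = 685.5.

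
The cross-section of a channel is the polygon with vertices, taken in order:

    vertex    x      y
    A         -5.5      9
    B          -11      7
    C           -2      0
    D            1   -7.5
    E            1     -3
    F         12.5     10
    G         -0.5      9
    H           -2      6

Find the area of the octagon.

Apply Gauss's area formula: 2A = Σ (x_i·y_{i+1} − x_{i+1}·y_i), indices taken mod 8.
Cross-terms: 60.5, 14, 15, 4.5, 47.5, 117.5, 15, 15  ⇒  Σ = 289
Area = |Σ|/2 = 144.5.

144.5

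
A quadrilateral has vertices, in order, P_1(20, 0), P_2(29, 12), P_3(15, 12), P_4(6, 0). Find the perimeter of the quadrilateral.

58

|P_1P_2| = √((9)² + (12)²) = √225 = 15
|P_2P_3| = √((-14)² + (0)²) = √196 = 14
|P_3P_4| = √((-9)² + (-12)²) = √225 = 15
|P_4P_1| = √((14)² + (0)²) = √196 = 14
Perimeter = 15 + 14 + 15 + 14 = 58.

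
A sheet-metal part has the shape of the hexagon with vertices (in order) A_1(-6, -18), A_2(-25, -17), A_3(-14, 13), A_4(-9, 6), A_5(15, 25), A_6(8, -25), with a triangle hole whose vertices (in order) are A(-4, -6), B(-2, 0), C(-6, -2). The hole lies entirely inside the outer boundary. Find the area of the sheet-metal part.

Outer boundary:
Apply Gauss's area formula: 2A = Σ (x_i·y_{i+1} − x_{i+1}·y_i), indices taken mod 6.
Σ = (-348) + (-563) + (33) + (-315) + (-575) + (-294) = -2062
Area = |Σ|/2 = 1031.
Hole:
Cross-terms: -12, 4, 28  ⇒  Σ = 20
Area = |Σ|/2 = 10.
Net area = 1031 − 10 = 1021.

1021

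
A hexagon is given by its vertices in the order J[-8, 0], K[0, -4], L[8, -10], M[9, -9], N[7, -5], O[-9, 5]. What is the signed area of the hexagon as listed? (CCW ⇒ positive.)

65

Apply the shoelace formula: 2A = Σ (x_i·y_{i+1} − x_{i+1}·y_i), indices taken mod 6.
Σ = (32) + (32) + (18) + (18) + (-10) + (40) = 130
Signed area = Σ/2 = 65 (positive ⇒ counter-clockwise traversal).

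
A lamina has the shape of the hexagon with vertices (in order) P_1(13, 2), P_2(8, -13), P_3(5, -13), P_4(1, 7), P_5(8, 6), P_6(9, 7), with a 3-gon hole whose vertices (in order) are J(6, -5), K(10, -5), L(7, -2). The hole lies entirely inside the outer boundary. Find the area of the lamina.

142.5

Outer boundary:
P_1→P_2: (13)(-13) − (8)(2) = -185
P_2→P_3: (8)(-13) − (5)(-13) = -39
P_3→P_4: (5)(7) − (1)(-13) = 48
P_4→P_5: (1)(6) − (8)(7) = -50
P_5→P_6: (8)(7) − (9)(6) = 2
P_6→P_1: (9)(2) − (13)(7) = -73
Σ = -297
Area = |Σ|/2 = 148.5.
Hole:
J→K: (6)(-5) − (10)(-5) = 20
K→L: (10)(-2) − (7)(-5) = 15
L→J: (7)(-5) − (6)(-2) = -23
Σ = 12
Area = |Σ|/2 = 6.
Net area = 148.5 − 6 = 142.5.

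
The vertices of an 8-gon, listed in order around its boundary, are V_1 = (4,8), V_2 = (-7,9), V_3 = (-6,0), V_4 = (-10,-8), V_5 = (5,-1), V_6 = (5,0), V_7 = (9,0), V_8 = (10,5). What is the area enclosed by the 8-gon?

177

Apply Gauss's area formula: 2A = Σ (x_i·y_{i+1} − x_{i+1}·y_i), indices taken mod 8.
Cross-terms: 92, 54, 48, 50, 5, 0, 45, 60  ⇒  Σ = 354
Area = |Σ|/2 = 177.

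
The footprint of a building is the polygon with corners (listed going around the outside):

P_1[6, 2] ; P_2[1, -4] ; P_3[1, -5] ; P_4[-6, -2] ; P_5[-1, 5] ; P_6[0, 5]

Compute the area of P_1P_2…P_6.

63

Σ = (-26) + (-1) + (-32) + (-32) + (-5) + (-30) = -126
Area = |Σ|/2 = 63.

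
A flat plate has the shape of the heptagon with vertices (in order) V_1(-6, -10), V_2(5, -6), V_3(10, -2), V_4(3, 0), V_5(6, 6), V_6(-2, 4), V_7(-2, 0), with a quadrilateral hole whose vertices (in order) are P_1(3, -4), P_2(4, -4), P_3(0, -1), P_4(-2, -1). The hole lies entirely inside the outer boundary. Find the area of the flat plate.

Outer boundary:
Apply the surveyor's formula: 2A = Σ (x_i·y_{i+1} − x_{i+1}·y_i), indices taken mod 7.
Cross-terms: 86, 50, 6, 18, 36, 8, 20  ⇒  Σ = 224
Area = |Σ|/2 = 112.
Hole:
Apply the shoelace formula: 2A = Σ (x_i·y_{i+1} − x_{i+1}·y_i), indices taken mod 4.
Σ = (4) + (-4) + (-2) + (11) = 9
Area = |Σ|/2 = 4.5.
Net area = 112 − 4.5 = 107.5.

107.5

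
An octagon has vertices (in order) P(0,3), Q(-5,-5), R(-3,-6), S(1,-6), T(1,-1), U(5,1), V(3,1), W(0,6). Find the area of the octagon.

42.5

Apply the shoelace (surveyor's) formula: 2A = Σ (x_i·y_{i+1} − x_{i+1}·y_i), indices taken mod 8.
P→Q: (0)(-5) − (-5)(3) = 15
Q→R: (-5)(-6) − (-3)(-5) = 15
R→S: (-3)(-6) − (1)(-6) = 24
S→T: (1)(-1) − (1)(-6) = 5
T→U: (1)(1) − (5)(-1) = 6
U→V: (5)(1) − (3)(1) = 2
V→W: (3)(6) − (0)(1) = 18
W→P: (0)(3) − (0)(6) = 0
Σ = 85
Area = |Σ|/2 = 42.5.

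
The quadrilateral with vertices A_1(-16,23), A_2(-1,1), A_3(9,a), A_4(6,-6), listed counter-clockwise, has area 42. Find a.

Write out the shoelace sum; only the two edges meeting at A_3 involve a:
2·Area = [((-1)·a − 9·1) + (9·(-6) − 6·a)] + 49
       = -7·a + -14 = 84
⇒ a = -14.

-14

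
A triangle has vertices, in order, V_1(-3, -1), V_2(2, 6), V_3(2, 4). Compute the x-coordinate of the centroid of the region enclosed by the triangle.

1/3

Apply the surveyor's formula. First the cross-terms c_i = x_i·y_{i+1} − x_{i+1}·y_i:
  -16, -4, 10  ⇒  2A = -10, A = -5.
Then Σ (x_i + x_{i+1})·c_i = -10, so x̄ = -10 / (6·(-5)) = 1/3.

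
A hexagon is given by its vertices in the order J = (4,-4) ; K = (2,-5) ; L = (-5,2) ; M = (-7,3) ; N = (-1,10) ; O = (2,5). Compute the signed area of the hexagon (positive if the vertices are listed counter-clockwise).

-77

Apply the shoelace (surveyor's) formula: 2A = Σ (x_i·y_{i+1} − x_{i+1}·y_i), indices taken mod 6.
J→K: (4)(-5) − (2)(-4) = -12
K→L: (2)(2) − (-5)(-5) = -21
L→M: (-5)(3) − (-7)(2) = -1
M→N: (-7)(10) − (-1)(3) = -67
N→O: (-1)(5) − (2)(10) = -25
O→J: (2)(-4) − (4)(5) = -28
Σ = -154
Signed area = Σ/2 = -77 (negative ⇒ clockwise traversal).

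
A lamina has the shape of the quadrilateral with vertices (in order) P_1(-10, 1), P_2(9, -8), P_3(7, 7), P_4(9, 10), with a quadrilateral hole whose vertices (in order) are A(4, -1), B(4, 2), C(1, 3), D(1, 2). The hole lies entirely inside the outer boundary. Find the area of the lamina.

147

Outer boundary:
Σ = (71) + (119) + (7) + (109) = 306
Area = |Σ|/2 = 153.
Hole:
Σ = (12) + (10) + (-1) + (-9) = 12
Area = |Σ|/2 = 6.
Net area = 153 − 6 = 147.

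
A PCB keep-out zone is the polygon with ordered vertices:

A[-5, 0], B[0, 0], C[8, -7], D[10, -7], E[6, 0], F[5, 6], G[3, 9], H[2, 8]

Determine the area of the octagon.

Apply the surveyor's formula: 2A = Σ (x_i·y_{i+1} − x_{i+1}·y_i), indices taken mod 8.
Σ = (0) + (0) + (14) + (42) + (36) + (27) + (6) + (40) = 165
Area = |Σ|/2 = 82.5.

82.5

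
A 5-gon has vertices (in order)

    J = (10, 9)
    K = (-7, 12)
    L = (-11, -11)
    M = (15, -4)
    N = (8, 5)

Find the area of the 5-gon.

Apply the shoelace (surveyor's) formula: 2A = Σ (x_i·y_{i+1} − x_{i+1}·y_i), indices taken mod 5.
Cross-terms: 183, 209, 209, 107, 22  ⇒  Σ = 730
Area = |Σ|/2 = 365.

365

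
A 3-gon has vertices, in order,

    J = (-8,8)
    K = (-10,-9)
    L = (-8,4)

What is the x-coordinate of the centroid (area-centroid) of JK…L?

-26/3

Apply Gauss's area formula. First the cross-terms c_i = x_i·y_{i+1} − x_{i+1}·y_i:
  152, -112, -32  ⇒  2A = 8, A = 4.
Then Σ (x_i + x_{i+1})·c_i = -208, so x̄ = -208 / (6·4) = -26/3.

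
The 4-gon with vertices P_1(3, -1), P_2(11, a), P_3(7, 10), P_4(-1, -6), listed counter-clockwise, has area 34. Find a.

The doubled signed area Σ (x_i y_{i+1} − x_{i+1} y_i) is linear in a.
With a=0 it equals 108; the coefficient of a is -4 (from the two edges through P_2).
So -4·a + 108 = 2·34 = 68 ⇒ a = 10.

10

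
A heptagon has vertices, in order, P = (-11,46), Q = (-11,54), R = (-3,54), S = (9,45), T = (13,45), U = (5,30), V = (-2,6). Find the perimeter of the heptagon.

118

|PQ| = √((0)² + (8)²) = √64 = 8
|QR| = √((8)² + (0)²) = √64 = 8
|RS| = √((12)² + (-9)²) = √225 = 15
|ST| = √((4)² + (0)²) = √16 = 4
|TU| = √((-8)² + (-15)²) = √289 = 17
|UV| = √((-7)² + (-24)²) = √625 = 25
|VP| = √((-9)² + (40)²) = √1681 = 41
Perimeter = 8 + 8 + 15 + 4 + 17 + 25 + 41 = 118.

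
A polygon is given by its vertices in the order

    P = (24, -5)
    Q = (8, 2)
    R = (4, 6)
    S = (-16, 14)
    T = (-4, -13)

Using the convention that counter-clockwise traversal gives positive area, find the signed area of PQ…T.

Apply the surveyor's formula: 2A = Σ (x_i·y_{i+1} − x_{i+1}·y_i), indices taken mod 5.
Σ = (88) + (40) + (152) + (264) + (332) = 876
Signed area = Σ/2 = 438 (positive ⇒ counter-clockwise traversal).

438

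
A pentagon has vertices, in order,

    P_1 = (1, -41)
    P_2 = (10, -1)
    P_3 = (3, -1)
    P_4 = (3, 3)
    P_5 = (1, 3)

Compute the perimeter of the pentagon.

98

|P_1P_2| = √((9)² + (40)²) = √1681 = 41
|P_2P_3| = √((-7)² + (0)²) = √49 = 7
|P_3P_4| = √((0)² + (4)²) = √16 = 4
|P_4P_5| = √((-2)² + (0)²) = √4 = 2
|P_5P_1| = √((0)² + (-44)²) = √1936 = 44
Perimeter = 41 + 7 + 4 + 2 + 44 = 98.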